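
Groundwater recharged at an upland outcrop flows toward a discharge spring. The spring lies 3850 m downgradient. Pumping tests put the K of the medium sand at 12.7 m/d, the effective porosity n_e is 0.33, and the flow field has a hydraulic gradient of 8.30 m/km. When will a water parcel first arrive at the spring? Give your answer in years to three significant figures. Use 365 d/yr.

q = Ki = 12.7 × 0.0083 = 0.1054 m/d
Seepage velocity v = q / n = 0.1054 / 0.33 = 0.3194 m/d
t = L / v = 3850 / 0.3194 = 12050 d
   = 12050 / 365 = 33.0 yr

33.0 years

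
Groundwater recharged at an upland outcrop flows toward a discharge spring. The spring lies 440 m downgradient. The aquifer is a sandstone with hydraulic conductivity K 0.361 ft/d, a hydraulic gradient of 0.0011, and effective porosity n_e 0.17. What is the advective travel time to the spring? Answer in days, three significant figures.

618000 days

K = 0.361 ft/d × 0.3048 = 0.1100 m/d
Specific discharge q = 0.1100 × 0.0011 = 1.210e-4 m/d
v_s = q/n_e = 1.210e-4/0.17 = 7.120e-4 m/d
t = L / v = 440 / 7.120e-4 = 618000 d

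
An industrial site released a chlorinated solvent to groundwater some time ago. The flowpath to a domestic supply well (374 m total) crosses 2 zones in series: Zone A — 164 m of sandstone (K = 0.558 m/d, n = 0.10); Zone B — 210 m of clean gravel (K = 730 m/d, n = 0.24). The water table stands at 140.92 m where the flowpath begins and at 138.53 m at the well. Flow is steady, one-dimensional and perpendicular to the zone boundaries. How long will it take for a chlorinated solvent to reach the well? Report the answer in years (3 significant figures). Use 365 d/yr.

Total head drop ΔH = 140.92 − 138.53 = 2.39 m
Steady 1-D flow in series ⇒ the Darcy flux q is identical in every zone and the zone head losses add (resistances L/K in series).
Σ(L/K) = 164/0.558 + 210/730 = 293.9 + 0.2877 = 294.2 d
q = ΔH / Σ(L/K) = 2.39 / 294.2 = 0.008124 m/d (same in every zone)
Zone A: v = q/n = 0.008124/0.10 = 0.08124 m/d → t_A = 164/0.08124 = 2019 d
Zone B: v = q/n = 0.008124/0.24 = 0.03385 m/d → t_B = 210/0.03385 = 6204 d
Total t = 2019 + 6204 = 8223 d
   = 8223 / 365 = 22.5 yr

22.5 years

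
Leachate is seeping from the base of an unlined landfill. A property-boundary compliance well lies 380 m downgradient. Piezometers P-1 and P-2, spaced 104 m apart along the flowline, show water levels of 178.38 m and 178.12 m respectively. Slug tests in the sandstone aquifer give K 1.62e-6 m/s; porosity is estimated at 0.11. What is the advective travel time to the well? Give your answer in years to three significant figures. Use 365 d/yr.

327 years

Hydraulic gradient i = (178.38 − 178.12) / 104 = 0.26 / 104 = 0.002500
K = 1.62e-6 m/s × 86400 s/d = 0.1400 m/d
Darcy flux q = K·i = 0.1400 × 0.002500 = 3.499e-4 m/d
Seepage velocity v = q / n = 3.499e-4 / 0.11 = 0.003181 m/d
t = L / v = 380 / 0.003181 = 119500 d
   = 119500 / 365 = 327 yr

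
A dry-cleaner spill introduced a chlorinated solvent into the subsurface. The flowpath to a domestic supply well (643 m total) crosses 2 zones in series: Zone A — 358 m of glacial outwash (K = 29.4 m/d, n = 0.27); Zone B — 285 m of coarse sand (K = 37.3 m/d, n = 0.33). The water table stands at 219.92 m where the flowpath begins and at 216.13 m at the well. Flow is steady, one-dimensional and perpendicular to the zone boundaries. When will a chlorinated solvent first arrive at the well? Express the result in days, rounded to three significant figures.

Total head drop ΔH = 219.92 − 216.13 = 3.79 m
Continuity: the same q passes through each zone, so ΔH = q·Σ(L_j/K_j) — the zones act as resistances in series.
Σ(L/K) = 358/29.4 + 285/37.3 = 12.18 + 7.641 = 19.82 d
q = ΔH / Σ(L/K) = 3.79 / 19.82 = 0.1912 m/d (same in every zone)
Zone A: v = q/n = 0.1912/0.27 = 0.7083 m/d → t_A = 358/0.7083 = 505.4 d
Zone B: v = q/n = 0.1912/0.33 = 0.5795 m/d → t_B = 285/0.5795 = 491.8 d
Total t = 505.4 + 491.8 = 997.2 d

997 days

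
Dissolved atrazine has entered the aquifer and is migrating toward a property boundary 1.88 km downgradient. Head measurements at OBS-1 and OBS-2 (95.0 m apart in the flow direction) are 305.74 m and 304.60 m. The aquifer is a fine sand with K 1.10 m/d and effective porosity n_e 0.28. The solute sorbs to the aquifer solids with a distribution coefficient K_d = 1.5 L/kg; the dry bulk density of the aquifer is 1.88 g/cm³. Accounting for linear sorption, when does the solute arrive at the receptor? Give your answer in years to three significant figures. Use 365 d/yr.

Hydraulic gradient i = (305.74 − 304.60) / 95.0 = 1.14 / 95.0 = 0.01200
Darcy flux q = K·i = 1.10 × 0.01200 = 0.01320 m/d
v = Ki/n = 1.10·0.01200/0.28 = 0.04714 m/d
Retardation R = 1 + ρ_b·K_d/n = 1 + 1.88×1.5/0.28 = 11.07
Contaminant velocity v_c = v/R = 0.04714/11.07 = 0.004258 m/d
L = 1.88 km = 1880 m
t = L/v_c = 1880/0.004258 = 441500 d
   = 441500/365 = 1210 yr

1210 years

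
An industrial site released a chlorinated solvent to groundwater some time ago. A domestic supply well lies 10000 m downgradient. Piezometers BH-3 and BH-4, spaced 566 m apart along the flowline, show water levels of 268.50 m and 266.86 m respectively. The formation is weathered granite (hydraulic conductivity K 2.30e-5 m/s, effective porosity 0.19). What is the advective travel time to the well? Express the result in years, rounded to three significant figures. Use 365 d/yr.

904 years

Hydraulic gradient i = (268.50 − 266.86) / 566 = 1.64 / 566 = 0.002898
K = 2.30e-5 m/s × 86400 s/d = 1.987 m/d
q = Ki = 1.987 × 0.002898 = 0.005758 m/d
Seepage velocity v = q / n = 0.005758 / 0.19 = 0.03031 m/d
t = L / v = 10000 / 0.03031 = 330000 d
   = 330000 / 365 = 904 yr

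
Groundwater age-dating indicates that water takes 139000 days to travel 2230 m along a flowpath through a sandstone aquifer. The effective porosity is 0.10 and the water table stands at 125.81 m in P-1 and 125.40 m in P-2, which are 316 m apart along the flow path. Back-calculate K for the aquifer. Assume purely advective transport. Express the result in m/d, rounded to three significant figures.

Hydraulic gradient i = (125.81 − 125.40) / 316 = 0.41 / 316 = 0.001297
v = L / t = 2230 / 139000 = 0.01604 m/d
K = v · n / i = 0.01604 × 0.10 / 0.001297 = 1.24 m/d

1.24 m/d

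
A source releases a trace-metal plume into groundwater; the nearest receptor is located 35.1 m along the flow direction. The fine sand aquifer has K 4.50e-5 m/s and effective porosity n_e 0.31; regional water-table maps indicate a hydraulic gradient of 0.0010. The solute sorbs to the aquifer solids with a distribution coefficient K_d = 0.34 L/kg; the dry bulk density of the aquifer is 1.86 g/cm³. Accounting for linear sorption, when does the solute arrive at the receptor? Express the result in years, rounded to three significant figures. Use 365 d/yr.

K = 4.50e-5 m/s × 86400 s/d = 3.888 m/d
Specific discharge q = 3.888 × 0.0010 = 0.003888 m/d
Average linear velocity = 0.003888 / 0.31 = 0.01254 m/d
Retardation R = 1 + ρ_b·K_d/n = 1 + 1.86×0.34/0.31 = 3.040
Contaminant velocity v_c = v/R = 0.01254/3.040 = 0.004126 m/d
t = L/v_c = 35.1/0.004126 = 8508 d
   = 8508/365 = 23.3 yr

23.3 years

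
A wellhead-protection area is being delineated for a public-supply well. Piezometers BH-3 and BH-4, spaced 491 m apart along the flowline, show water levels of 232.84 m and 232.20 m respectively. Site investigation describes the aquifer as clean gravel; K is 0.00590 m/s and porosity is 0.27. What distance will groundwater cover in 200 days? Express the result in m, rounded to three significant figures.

Hydraulic gradient i = (232.84 − 232.20) / 491 = 0.64 / 491 = 0.001303
K = 0.00590 m/s × 86400 s/d = 509.8 m/d
q = Ki = 509.8 × 0.001303 = 0.6645 m/d
Average linear velocity = 0.6645 / 0.27 = 2.461 m/d
L = v × T = 2.461 × 200 = 492.2 m

492 m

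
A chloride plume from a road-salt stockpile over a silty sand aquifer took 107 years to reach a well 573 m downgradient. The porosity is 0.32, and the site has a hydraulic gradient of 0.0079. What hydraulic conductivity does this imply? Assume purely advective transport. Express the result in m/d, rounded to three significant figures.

0.594 m/d

t = 107 years = 39060 d
v = L / t = 573 / 39060 = 0.01467 m/d
K = v · n / i = 0.01467 × 0.32 / 0.0079 = 0.594 m/d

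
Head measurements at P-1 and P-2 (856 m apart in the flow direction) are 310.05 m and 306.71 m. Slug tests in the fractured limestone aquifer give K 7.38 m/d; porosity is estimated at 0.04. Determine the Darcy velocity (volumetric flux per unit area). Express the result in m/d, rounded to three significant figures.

Hydraulic gradient i = (310.05 − 306.71) / 856 = 3.34 / 856 = 0.003902
Specific discharge q = 7.38 × 0.003902 = 0.02880 m/d

0.0288 m/d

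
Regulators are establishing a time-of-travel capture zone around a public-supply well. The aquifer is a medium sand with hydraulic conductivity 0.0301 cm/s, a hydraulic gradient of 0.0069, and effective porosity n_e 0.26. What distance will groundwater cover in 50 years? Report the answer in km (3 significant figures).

12.6 km

K = 0.0301 cm/s × 864 = 26.01 m/d
q = Ki = 26.01 × 0.0069 = 0.1794 m/d
Seepage velocity v = q / n = 0.1794 / 0.26 = 0.6902 m/d
T = 50 yr × 365 = 18250 d
L = v × T = 0.6902 × 18250 = 12600 m
   = 12.6 km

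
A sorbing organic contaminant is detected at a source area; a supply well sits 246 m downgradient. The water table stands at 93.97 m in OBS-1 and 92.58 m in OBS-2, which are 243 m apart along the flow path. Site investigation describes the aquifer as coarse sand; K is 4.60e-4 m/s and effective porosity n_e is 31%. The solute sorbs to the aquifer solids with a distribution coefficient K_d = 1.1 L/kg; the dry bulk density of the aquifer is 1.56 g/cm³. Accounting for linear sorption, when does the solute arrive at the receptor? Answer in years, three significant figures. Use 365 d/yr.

6.01 years

Hydraulic gradient i = (93.97 − 92.58) / 243 = 1.39 / 243 = 0.005720
K = 4.60e-4 m/s × 86400 s/d = 39.74 m/d
Specific discharge q = 39.74 × 0.005720 = 0.2273 m/d
Seepage velocity v = q / n = 0.2273 / 0.31 = 0.7334 m/d
Retardation R = 1 + ρ_b·K_d/n = 1 + 1.56×1.1/0.31 = 6.535
Contaminant velocity v_c = v/R = 0.7334/6.535 = 0.1122 m/d
t = L/v_c = 246/0.1122 = 2192 d
   = 2192/365 = 6.01 yr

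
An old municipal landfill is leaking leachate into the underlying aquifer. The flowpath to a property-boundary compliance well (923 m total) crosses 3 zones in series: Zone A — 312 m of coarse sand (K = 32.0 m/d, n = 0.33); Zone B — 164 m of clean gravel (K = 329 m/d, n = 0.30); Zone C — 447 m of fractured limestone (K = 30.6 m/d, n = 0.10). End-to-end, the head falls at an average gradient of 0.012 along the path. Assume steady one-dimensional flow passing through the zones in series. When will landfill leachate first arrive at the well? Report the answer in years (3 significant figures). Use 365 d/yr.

1.21 years

For zones in series the flux q is common to all zones; the equivalent conductivity is the harmonic (thickness-weighted) mean, K_eq = L_total / Σ(L_j/K_j).
Σ(L/K) = 312/32.0 + 164/329 + 447/30.6 = 9.750 + 0.4985 + 14.61 = 24.86 d
K_eq = L_total / Σ(L/K) = 923 / 24.86 = 37.13 m/d
q = K_eq · i = 37.13 × 0.012 = 0.4456 m/d (same in every zone)
Zone A: v = q/n = 0.4456/0.33 = 1.350 m/d → t_A = 312/1.350 = 231.1 d
Zone B: v = q/n = 0.4456/0.30 = 1.485 m/d → t_B = 164/1.485 = 110.4 d
Zone C: v = q/n = 0.4456/0.10 = 4.456 m/d → t_C = 447/4.456 = 100.3 d
Total t = 231.1 + 110.4 + 100.3 = 441.8 d
   = 441.8 / 365 = 1.21 yr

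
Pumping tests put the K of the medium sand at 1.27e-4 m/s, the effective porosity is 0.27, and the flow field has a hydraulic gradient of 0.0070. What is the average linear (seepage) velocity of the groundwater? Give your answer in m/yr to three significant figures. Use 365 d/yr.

104 m/yr

K = 1.27e-4 m/s × 86400 s/d = 10.97 m/d
Darcy flux q = K·i = 10.97 × 0.0070 = 0.07681 m/d
v = Ki/n = 10.97·0.0070/0.27 = 0.2845 m/d
   = 0.2845 × 365 = 104 m/yr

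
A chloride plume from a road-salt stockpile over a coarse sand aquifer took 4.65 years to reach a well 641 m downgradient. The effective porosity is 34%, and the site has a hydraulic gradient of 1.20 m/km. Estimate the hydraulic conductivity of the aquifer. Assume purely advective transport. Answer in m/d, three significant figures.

107 m/d

t = 4.65 years = 1697 d
v = L / t = 641 / 1697 = 0.3777 m/d
K = v · n / i = 0.3777 × 0.34 / 0.0012 = 107 m/d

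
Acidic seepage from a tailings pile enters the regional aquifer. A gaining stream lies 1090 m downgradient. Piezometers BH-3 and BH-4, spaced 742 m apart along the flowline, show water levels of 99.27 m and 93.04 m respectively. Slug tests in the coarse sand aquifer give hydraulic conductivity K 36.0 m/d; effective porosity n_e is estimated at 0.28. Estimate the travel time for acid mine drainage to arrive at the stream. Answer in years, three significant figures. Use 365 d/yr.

2.77 years

Hydraulic gradient i = (99.27 − 93.04) / 742 = 6.23 / 742 = 0.008396
q = Ki = 36.0 × 0.008396 = 0.3023 m/d
Average linear velocity = 0.3023 / 0.28 = 1.080 m/d
t = L / v = 1090 / 1.080 = 1010 d
   = 1010 / 365 = 2.77 yr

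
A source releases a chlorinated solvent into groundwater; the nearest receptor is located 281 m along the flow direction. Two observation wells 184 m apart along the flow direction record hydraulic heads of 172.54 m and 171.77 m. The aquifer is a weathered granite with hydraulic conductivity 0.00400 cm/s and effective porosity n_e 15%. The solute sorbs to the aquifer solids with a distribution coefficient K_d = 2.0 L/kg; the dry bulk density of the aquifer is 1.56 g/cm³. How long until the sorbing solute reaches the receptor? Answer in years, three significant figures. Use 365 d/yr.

174 years

Hydraulic gradient i = (172.54 − 171.77) / 184 = 0.77 / 184 = 0.004185
K = 0.00400 cm/s × 864 = 3.456 m/d
Darcy flux q = K·i = 3.456 × 0.004185 = 0.01446 m/d
Average linear velocity = 0.01446 / 0.15 = 0.09642 m/d
Retardation R = 1 + ρ_b·K_d/n = 1 + 1.56×2.0/0.15 = 21.80
Contaminant velocity v_c = v/R = 0.09642/21.80 = 0.004423 m/d
t = L/v_c = 281/0.004423 = 63530 d
   = 63530/365 = 174 yr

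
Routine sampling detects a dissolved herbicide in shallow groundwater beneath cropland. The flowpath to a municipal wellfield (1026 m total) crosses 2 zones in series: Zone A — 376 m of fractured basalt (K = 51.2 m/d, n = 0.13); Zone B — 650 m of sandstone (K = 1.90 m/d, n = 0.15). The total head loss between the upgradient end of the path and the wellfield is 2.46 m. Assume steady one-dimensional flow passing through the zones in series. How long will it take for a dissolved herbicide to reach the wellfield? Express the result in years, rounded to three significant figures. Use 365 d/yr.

Steady 1-D flow in series ⇒ the Darcy flux q is identical in every zone and the zone head losses add (resistances L/K in series).
Σ(L/K) = 376/51.2 + 650/1.90 = 7.344 + 342.1 = 349.4 d
q = ΔH / Σ(L/K) = 2.46 / 349.4 = 0.007040 m/d (same in every zone)
Zone A: v = q/n = 0.007040/0.13 = 0.05415 m/d → t_A = 376/0.05415 = 6944 d
Zone B: v = q/n = 0.007040/0.15 = 0.04693 m/d → t_B = 650/0.04693 = 13850 d
Total t = 6944 + 13850 = 20790 d
   = 20790 / 365 = 57.0 yr

57.0 years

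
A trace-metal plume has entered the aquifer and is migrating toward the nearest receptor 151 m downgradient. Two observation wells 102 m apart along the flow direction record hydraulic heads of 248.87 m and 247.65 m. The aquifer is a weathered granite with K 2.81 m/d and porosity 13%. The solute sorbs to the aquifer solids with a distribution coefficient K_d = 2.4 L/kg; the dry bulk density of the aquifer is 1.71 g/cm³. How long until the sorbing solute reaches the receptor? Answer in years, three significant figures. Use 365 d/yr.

52.1 years

Hydraulic gradient i = (248.87 − 247.65) / 102 = 1.22 / 102 = 0.01196
Darcy flux q = K·i = 2.81 × 0.01196 = 0.03361 m/d
v = Ki/n = 2.81·0.01196/0.13 = 0.2585 m/d
Retardation R = 1 + ρ_b·K_d/n = 1 + 1.71×2.4/0.13 = 32.57
Contaminant velocity v_c = v/R = 0.2585/32.57 = 0.007938 m/d
t = L/v_c = 151/0.007938 = 19020 d
   = 19020/365 = 52.1 yr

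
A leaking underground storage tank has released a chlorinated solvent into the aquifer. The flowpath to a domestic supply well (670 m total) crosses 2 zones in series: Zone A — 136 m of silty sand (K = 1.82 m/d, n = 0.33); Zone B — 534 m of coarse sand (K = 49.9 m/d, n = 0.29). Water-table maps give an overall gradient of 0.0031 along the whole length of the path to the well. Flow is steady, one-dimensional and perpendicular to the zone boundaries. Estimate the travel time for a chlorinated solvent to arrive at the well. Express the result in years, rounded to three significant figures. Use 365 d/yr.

22.5 years

For zones in series the flux q is common to all zones; the equivalent conductivity is the harmonic (thickness-weighted) mean, K_eq = L_total / Σ(L_j/K_j).
Σ(L/K) = 136/1.82 + 534/49.9 = 74.73 + 10.70 = 85.43 d
K_eq = L_total / Σ(L/K) = 670 / 85.43 = 7.843 m/d
q = K_eq · i = 7.843 × 0.0031 = 0.02431 m/d (same in every zone)
Zone A: v = q/n = 0.02431/0.33 = 0.07368 m/d → t_A = 136/0.07368 = 1846 d
Zone B: v = q/n = 0.02431/0.29 = 0.08384 m/d → t_B = 534/0.08384 = 6369 d
Total t = 1846 + 6369 = 8215 d
   = 8215 / 365 = 22.5 yr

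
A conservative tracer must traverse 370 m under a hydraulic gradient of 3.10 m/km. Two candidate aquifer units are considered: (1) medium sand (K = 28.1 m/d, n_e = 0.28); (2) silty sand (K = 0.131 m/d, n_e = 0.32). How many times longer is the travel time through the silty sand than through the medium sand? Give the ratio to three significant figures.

Unit 1 (medium sand): v = 28.1×0.0031/0.28 = 0.3111 m/d, t = 370/0.3111 = 1189 d
Unit 2 (silty sand): v = 0.131×0.0031/0.32 = 0.001269 m/d, t = 370/0.001269 = 291600 d
t(silty sand) / t(medium sand) = 291600/1189 = 245

245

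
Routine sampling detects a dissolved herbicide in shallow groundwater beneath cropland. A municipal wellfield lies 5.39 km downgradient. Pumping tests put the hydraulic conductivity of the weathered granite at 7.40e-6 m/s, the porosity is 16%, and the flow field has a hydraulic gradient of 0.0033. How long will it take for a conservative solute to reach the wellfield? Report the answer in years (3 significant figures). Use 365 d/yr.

1120 years

K = 7.40e-6 m/s × 86400 s/d = 0.6394 m/d
q = Ki = 0.6394 × 0.0033 = 0.002110 m/d
v = Ki/n = 0.6394·0.0033/0.16 = 0.01319 m/d
L = 5.39 km = 5390 m
t = L / v = 5390 / 0.01319 = 408700 d
   = 408700 / 365 = 1120 yr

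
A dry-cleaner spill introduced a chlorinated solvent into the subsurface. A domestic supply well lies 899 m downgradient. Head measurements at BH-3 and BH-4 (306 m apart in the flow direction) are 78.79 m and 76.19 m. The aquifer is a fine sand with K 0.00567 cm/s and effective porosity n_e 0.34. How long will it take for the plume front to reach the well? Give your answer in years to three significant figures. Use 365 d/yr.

Hydraulic gradient i = (78.79 − 76.19) / 306 = 2.60 / 306 = 0.008497
K = 0.00567 cm/s × 864 = 4.899 m/d
q = Ki = 4.899 × 0.008497 = 0.04162 m/d
v_s = q/n_e = 0.04162/0.34 = 0.1224 m/d
t = L / v = 899 / 0.1224 = 7343 d
   = 7343 / 365 = 20.1 yr

20.1 years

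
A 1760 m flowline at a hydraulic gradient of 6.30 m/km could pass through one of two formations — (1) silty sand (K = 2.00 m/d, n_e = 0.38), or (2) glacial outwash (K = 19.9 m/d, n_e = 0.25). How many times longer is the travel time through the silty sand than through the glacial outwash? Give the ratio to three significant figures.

Unit 1 (silty sand): v = 2.00×0.0063/0.38 = 0.03316 m/d, t = 1760/0.03316 = 53080 d
Unit 2 (glacial outwash): v = 19.9×0.0063/0.25 = 0.5015 m/d, t = 1760/0.5015 = 3510 d
t(silty sand) / t(glacial outwash) = 53080/3510 = 15.1

15.1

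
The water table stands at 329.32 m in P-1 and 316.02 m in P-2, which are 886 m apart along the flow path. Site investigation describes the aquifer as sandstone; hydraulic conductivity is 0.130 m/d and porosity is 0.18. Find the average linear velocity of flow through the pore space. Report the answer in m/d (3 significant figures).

0.0108 m/d

Hydraulic gradient i = (329.32 − 316.02) / 886 = 13.30 / 886 = 0.01501
Darcy flux q = K·i = 0.130 × 0.01501 = 0.001951 m/d
v = Ki/n = 0.130·0.01501/0.18 = 0.01084 m/d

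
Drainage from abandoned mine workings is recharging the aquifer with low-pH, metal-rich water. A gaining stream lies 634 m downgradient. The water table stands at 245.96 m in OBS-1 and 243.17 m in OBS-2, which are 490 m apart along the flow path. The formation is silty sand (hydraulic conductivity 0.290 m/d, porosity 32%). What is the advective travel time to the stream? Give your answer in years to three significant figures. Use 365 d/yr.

337 years

Hydraulic gradient i = (245.96 − 243.17) / 490 = 2.79 / 490 = 0.005694
Specific discharge q = 0.290 × 0.005694 = 0.001651 m/d
Average linear velocity = 0.001651 / 0.32 = 0.005160 m/d
t = L / v = 634 / 0.005160 = 122900 d
   = 122900 / 365 = 337 yr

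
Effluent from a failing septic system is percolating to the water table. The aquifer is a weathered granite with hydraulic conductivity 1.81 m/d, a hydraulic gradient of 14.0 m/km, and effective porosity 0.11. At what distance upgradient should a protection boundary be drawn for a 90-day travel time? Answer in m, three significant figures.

20.7 m

q = Ki = 1.81 × 0.014 = 0.02534 m/d
Seepage velocity v = q / n = 0.02534 / 0.11 = 0.2304 m/d
L = v × T = 0.2304 × 90 = 20.73 m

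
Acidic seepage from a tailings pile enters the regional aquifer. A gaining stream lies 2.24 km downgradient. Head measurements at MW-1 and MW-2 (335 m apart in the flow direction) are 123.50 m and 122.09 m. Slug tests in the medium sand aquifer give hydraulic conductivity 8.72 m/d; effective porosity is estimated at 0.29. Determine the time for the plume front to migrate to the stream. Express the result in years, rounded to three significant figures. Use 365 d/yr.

Hydraulic gradient i = (123.50 − 122.09) / 335 = 1.41 / 335 = 0.004209
Darcy flux q = K·i = 8.72 × 0.004209 = 0.03670 m/d
v = Ki/n = 8.72·0.004209/0.29 = 0.1266 m/d
L = 2.24 km = 2240 m
t = L / v = 2240 / 0.1266 = 17700 d
   = 17700 / 365 = 48.5 yr

48.5 years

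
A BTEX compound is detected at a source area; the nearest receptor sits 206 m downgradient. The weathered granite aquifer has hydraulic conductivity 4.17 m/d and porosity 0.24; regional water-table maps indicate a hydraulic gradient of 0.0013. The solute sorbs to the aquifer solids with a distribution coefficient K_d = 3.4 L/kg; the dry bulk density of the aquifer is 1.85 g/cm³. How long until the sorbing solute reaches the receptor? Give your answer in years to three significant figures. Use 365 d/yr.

Darcy flux q = K·i = 4.17 × 0.0013 = 0.005421 m/d
Average linear velocity = 0.005421 / 0.24 = 0.02259 m/d
Retardation R = 1 + ρ_b·K_d/n = 1 + 1.85×3.4/0.24 = 27.21
Contaminant velocity v_c = v/R = 0.02259/27.21 = 8.302e-4 m/d
t = L/v_c = 206/8.302e-4 = 248100 d
   = 248100/365 = 680 yr

680 years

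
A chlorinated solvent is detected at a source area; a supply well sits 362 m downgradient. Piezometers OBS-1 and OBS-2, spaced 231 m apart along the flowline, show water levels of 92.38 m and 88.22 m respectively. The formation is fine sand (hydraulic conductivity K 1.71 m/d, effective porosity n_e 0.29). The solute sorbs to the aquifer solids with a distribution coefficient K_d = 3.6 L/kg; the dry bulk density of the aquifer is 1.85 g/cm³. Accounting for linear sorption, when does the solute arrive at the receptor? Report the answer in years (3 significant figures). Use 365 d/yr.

224 years

Hydraulic gradient i = (92.38 − 88.22) / 231 = 4.16 / 231 = 0.01801
Darcy flux q = K·i = 1.71 × 0.01801 = 0.03079 m/d
v_s = q/n_e = 0.03079/0.29 = 0.1062 m/d
Retardation R = 1 + ρ_b·K_d/n = 1 + 1.85×3.6/0.29 = 23.97
Contaminant velocity v_c = v/R = 0.1062/23.97 = 0.004431 m/d
t = L/v_c = 362/0.004431 = 81700 d
   = 81700/365 = 224 yr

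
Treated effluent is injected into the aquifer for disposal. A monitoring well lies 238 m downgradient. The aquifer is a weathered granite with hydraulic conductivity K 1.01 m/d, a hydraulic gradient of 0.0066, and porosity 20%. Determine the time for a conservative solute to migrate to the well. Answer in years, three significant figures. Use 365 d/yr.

Darcy flux q = K·i = 1.01 × 0.0066 = 0.006666 m/d
Average linear velocity = 0.006666 / 0.20 = 0.03333 m/d
t = L / v = 238 / 0.03333 = 7141 d
   = 7141 / 365 = 19.6 yr

19.6 years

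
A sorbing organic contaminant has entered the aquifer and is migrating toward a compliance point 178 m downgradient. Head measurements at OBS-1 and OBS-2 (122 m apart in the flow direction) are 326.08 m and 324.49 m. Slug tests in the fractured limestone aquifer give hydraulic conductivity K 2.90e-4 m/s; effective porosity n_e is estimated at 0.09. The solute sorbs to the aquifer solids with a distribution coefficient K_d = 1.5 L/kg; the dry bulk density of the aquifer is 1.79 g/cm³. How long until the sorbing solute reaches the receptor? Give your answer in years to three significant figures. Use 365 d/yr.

Hydraulic gradient i = (326.08 − 324.49) / 122 = 1.59 / 122 = 0.01303
K = 2.90e-4 m/s × 86400 s/d = 25.06 m/d
q = Ki = 25.06 × 0.01303 = 0.3265 m/d
Seepage velocity v = q / n = 0.3265 / 0.09 = 3.628 m/d
Retardation R = 1 + ρ_b·K_d/n = 1 + 1.79×1.5/0.09 = 30.83
Contaminant velocity v_c = v/R = 3.628/30.83 = 0.1177 m/d
t = L/v_c = 178/0.1177 = 1513 d
   = 1513/365 = 4.14 yr

4.14 years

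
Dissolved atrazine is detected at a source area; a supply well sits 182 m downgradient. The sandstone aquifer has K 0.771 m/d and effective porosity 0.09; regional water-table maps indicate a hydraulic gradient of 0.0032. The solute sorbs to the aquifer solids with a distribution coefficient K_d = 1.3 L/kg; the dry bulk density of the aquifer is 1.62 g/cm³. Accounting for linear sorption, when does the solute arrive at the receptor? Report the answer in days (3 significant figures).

162000 days

Specific discharge q = 0.771 × 0.0032 = 0.002467 m/d
v_s = q/n_e = 0.002467/0.09 = 0.02741 m/d
Retardation R = 1 + ρ_b·K_d/n = 1 + 1.62×1.3/0.09 = 24.40
Contaminant velocity v_c = v/R = 0.02741/24.40 = 0.001123 m/d
t = L/v_c = 182/0.001123 = 162000 d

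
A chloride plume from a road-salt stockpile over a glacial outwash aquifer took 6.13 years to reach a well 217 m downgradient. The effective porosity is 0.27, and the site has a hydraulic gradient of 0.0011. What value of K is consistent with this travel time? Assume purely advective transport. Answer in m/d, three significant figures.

23.8 m/d

t = 6.13 years = 2237 d
v = L / t = 217 / 2237 = 0.09699 m/d
K = v · n / i = 0.09699 × 0.27 / 0.0011 = 23.8 m/d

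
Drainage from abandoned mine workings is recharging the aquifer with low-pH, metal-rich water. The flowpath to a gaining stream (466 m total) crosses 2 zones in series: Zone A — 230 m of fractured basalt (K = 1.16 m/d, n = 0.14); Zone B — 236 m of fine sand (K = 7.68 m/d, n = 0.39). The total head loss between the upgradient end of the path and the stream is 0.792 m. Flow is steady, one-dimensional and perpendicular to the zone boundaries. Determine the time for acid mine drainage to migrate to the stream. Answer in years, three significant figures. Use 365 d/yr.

Continuity: the same q passes through each zone, so ΔH = q·Σ(L_j/K_j) — the zones act as resistances in series.
Σ(L/K) = 230/1.16 + 236/7.68 = 198.3 + 30.73 = 229.0 d
q = ΔH / Σ(L/K) = 0.792 / 229.0 = 0.003458 m/d (same in every zone)
Zone A: v = q/n = 0.003458/0.14 = 0.02470 m/d → t_A = 230/0.02470 = 9311 d
Zone B: v = q/n = 0.003458/0.39 = 0.008868 m/d → t_B = 236/0.008868 = 26610 d
Total t = 9311 + 26610 = 35920 d
   = 35920 / 365 = 98.4 yr

98.4 years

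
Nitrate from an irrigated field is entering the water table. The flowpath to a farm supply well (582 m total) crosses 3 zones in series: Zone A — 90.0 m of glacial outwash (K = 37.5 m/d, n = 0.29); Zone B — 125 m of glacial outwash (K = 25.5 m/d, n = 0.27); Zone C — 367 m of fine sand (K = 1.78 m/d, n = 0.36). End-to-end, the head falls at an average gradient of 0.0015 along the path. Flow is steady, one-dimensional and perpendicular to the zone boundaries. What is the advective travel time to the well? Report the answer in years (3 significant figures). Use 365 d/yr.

For zones in series the flux q is common to all zones; the equivalent conductivity is the harmonic (thickness-weighted) mean, K_eq = L_total / Σ(L_j/K_j).
Σ(L/K) = 90.0/37.5 + 125/25.5 + 367/1.78 = 2.400 + 4.902 + 206.2 = 213.5 d
K_eq = L_total / Σ(L/K) = 582 / 213.5 = 2.726 m/d
q = K_eq · i = 2.726 × 0.0015 = 0.004089 m/d (same in every zone)
Zone A: v = q/n = 0.004089/0.29 = 0.01410 m/d → t_A = 90.0/0.01410 = 6382 d
Zone B: v = q/n = 0.004089/0.27 = 0.01515 m/d → t_B = 125/0.01515 = 8253 d
Zone C: v = q/n = 0.004089/0.36 = 0.01136 m/d → t_C = 367/0.01136 = 32310 d
Total t = 6382 + 8253 + 32310 = 46940 d
   = 46940 / 365 = 129 yr

129 years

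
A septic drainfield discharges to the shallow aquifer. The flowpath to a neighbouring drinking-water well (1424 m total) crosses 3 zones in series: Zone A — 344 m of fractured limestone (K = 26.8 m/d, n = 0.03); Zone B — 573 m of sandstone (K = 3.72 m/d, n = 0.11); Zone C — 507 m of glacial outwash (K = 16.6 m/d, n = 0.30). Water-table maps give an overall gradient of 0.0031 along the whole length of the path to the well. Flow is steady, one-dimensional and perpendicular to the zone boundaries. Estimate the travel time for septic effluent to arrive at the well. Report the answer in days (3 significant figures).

10100 days

Continuity: the same q passes through each zone, so ΔH = q·Σ(L_j/K_j) — the zones act as resistances in series.
Σ(L/K) = 344/26.8 + 573/3.72 + 507/16.6 = 12.84 + 154.0 + 30.54 = 197.4 d
K_eq = L_total / Σ(L/K) = 1424 / 197.4 = 7.213 m/d
q = K_eq · i = 7.213 × 0.0031 = 0.02236 m/d (same in every zone)
Zone A: v = q/n = 0.02236/0.03 = 0.7454 m/d → t_A = 344/0.7454 = 461.5 d
Zone B: v = q/n = 0.02236/0.11 = 0.2033 m/d → t_B = 573/0.2033 = 2819 d
Zone C: v = q/n = 0.02236/0.30 = 0.07454 m/d → t_C = 507/0.07454 = 6802 d
Total t = 461.5 + 2819 + 6802 = 10080 d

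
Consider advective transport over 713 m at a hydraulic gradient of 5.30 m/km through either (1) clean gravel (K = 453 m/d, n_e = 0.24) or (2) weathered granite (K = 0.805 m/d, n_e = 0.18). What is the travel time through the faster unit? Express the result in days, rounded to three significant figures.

Unit 1 (clean gravel): v = 453×0.0053/0.24 = 10.00 m/d, t = 713/10.00 = 71.27 d
Unit 2 (weathered granite): v = 0.805×0.0053/0.18 = 0.02370 m/d, t = 713/0.02370 = 30080 d
Faster unit: t = 71.3 d

71.3 days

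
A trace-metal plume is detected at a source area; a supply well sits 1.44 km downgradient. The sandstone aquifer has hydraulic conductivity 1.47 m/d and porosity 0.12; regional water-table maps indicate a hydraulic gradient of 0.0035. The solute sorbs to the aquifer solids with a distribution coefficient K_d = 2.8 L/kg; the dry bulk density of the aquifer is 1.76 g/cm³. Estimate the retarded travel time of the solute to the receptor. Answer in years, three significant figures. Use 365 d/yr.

3870 years

Darcy flux q = K·i = 1.47 × 0.0035 = 0.005145 m/d
Seepage velocity v = q / n = 0.005145 / 0.12 = 0.04288 m/d
Retardation R = 1 + ρ_b·K_d/n = 1 + 1.76×2.8/0.12 = 42.07
Contaminant velocity v_c = v/R = 0.04288/42.07 = 0.001019 m/d
L = 1.44 km = 1440 m
t = L/v_c = 1440/0.001019 = 1.413e6 d
   = 1.413e6/365 = 3870 yr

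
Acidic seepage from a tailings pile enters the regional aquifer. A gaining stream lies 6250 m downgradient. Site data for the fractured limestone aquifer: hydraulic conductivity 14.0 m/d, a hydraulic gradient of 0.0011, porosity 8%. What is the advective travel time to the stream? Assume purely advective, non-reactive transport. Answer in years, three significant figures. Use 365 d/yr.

89.0 years

Darcy flux q = K·i = 14.0 × 0.0011 = 0.01540 m/d
v_s = q/n_e = 0.01540/0.08 = 0.1925 m/d
t = L / v = 6250 / 0.1925 = 32470 d
   = 32470 / 365 = 89.0 yr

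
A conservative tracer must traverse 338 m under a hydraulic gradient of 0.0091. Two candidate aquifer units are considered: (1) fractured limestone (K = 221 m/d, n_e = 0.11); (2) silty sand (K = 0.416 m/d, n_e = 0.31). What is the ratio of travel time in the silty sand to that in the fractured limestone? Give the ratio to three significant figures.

Unit 1 (fractured limestone): v = 221×0.0091/0.11 = 18.28 m/d, t = 338/18.28 = 18.49 d
Unit 2 (silty sand): v = 0.416×0.0091/0.31 = 0.01221 m/d, t = 338/0.01221 = 27680 d
t(silty sand) / t(fractured limestone) = 27680/18.49 = 1500

1500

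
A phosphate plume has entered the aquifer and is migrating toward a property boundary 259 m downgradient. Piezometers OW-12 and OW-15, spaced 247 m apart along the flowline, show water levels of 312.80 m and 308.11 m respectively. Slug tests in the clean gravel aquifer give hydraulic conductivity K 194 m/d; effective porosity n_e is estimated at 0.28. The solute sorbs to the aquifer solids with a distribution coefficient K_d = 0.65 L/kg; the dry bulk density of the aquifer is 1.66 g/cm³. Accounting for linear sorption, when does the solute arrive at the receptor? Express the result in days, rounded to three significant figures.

Hydraulic gradient i = (312.80 − 308.11) / 247 = 4.69 / 247 = 0.01899
Specific discharge q = 194 × 0.01899 = 3.684 m/d
Seepage velocity v = q / n = 3.684 / 0.28 = 13.16 m/d
Retardation R = 1 + ρ_b·K_d/n = 1 + 1.66×0.65/0.28 = 4.854
Contaminant velocity v_c = v/R = 13.16/4.854 = 2.711 m/d
t = L/v_c = 259/2.711 = 95.55 d

95.6 days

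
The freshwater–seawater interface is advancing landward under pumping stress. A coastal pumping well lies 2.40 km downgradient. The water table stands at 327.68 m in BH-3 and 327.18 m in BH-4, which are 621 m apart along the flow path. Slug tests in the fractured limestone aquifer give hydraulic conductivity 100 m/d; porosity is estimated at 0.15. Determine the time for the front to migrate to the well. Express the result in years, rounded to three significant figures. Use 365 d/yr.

Hydraulic gradient i = (327.68 − 327.18) / 621 = 0.50 / 621 = 8.052e-4
Darcy flux q = K·i = 100 × 8.052e-4 = 0.08052 m/d
Seepage velocity v = q / n = 0.08052 / 0.15 = 0.5368 m/d
L = 2.40 km = 2400 m
t = L / v = 2400 / 0.5368 = 4471 d
   = 4471 / 365 = 12.2 yr

12.2 years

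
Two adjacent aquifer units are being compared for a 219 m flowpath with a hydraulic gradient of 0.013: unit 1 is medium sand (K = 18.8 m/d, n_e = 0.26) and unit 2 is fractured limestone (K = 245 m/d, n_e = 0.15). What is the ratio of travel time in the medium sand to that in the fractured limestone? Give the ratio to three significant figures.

Unit 1 (medium sand): v = 18.8×0.013/0.26 = 0.9400 m/d, t = 219/0.9400 = 233.0 d
Unit 2 (fractured limestone): v = 245×0.013/0.15 = 21.23 m/d, t = 219/21.23 = 10.31 d
t(medium sand) / t(fractured limestone) = 233.0/10.31 = 22.6

22.6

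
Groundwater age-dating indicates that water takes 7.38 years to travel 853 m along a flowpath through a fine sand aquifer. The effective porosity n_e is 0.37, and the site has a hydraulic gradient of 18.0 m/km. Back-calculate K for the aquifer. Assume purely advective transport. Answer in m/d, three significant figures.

6.51 m/d

t = 7.38 years = 2694 d
v = L / t = 853 / 2694 = 0.3167 m/d
K = v · n / i = 0.3167 × 0.37 / 0.018 = 6.51 m/d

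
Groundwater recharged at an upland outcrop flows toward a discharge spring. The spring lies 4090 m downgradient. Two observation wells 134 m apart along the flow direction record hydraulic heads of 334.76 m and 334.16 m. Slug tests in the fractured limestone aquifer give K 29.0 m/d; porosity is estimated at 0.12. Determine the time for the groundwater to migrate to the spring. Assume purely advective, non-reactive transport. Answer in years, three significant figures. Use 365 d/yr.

Hydraulic gradient i = (334.76 − 334.16) / 134 = 0.60 / 134 = 0.004478
Specific discharge q = 29.0 × 0.004478 = 0.1299 m/d
v_s = q/n_e = 0.1299/0.12 = 1.082 m/d
t = L / v = 4090 / 1.082 = 3780 d
   = 3780 / 365 = 10.4 yr

10.4 years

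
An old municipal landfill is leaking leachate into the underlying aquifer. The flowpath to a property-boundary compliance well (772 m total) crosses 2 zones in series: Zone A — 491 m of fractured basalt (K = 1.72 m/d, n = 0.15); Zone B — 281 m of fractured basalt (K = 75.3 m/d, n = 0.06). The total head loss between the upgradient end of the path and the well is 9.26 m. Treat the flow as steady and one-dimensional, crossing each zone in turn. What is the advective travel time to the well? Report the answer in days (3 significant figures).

2830 days

Steady 1-D flow in series ⇒ the Darcy flux q is identical in every zone and the zone head losses add (resistances L/K in series).
Σ(L/K) = 491/1.72 + 281/75.3 = 285.5 + 3.732 = 289.2 d
q = ΔH / Σ(L/K) = 9.26 / 289.2 = 0.03202 m/d (same in every zone)
Zone A: v = q/n = 0.03202/0.15 = 0.2135 m/d → t_A = 491/0.2135 = 2300 d
Zone B: v = q/n = 0.03202/0.06 = 0.5337 m/d → t_B = 281/0.5337 = 526.6 d
Total t = 2300 + 526.6 = 2827 d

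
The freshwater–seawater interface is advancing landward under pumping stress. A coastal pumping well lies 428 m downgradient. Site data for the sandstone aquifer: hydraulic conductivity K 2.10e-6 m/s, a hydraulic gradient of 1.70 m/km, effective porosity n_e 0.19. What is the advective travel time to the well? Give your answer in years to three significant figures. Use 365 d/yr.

K = 2.10e-6 m/s × 86400 s/d = 0.1814 m/d
Specific discharge q = 0.1814 × 0.0017 = 3.084e-4 m/d
Average linear velocity = 3.084e-4 / 0.19 = 0.001623 m/d
t = L / v = 428 / 0.001623 = 263600 d
   = 263600 / 365 = 722 yr

722 years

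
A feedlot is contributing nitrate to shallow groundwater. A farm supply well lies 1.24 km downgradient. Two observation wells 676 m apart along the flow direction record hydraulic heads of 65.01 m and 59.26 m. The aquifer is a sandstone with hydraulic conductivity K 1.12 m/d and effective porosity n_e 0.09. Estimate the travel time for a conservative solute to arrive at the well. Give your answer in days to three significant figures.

11700 days

Hydraulic gradient i = (65.01 − 59.26) / 676 = 5.75 / 676 = 0.008506
Specific discharge q = 1.12 × 0.008506 = 0.009527 m/d
Seepage velocity v = q / n = 0.009527 / 0.09 = 0.1059 m/d
L = 1.24 km = 1240 m
t = L / v = 1240 / 0.1059 = 11710 d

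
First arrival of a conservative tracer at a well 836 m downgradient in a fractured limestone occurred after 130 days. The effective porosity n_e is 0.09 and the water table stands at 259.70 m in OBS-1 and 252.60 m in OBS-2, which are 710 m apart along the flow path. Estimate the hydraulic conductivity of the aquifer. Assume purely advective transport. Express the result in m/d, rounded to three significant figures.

57.9 m/d

Hydraulic gradient i = (259.70 − 252.60) / 710 = 7.10 / 710 = 0.01000
v = L / t = 836 / 130 = 6.431 m/d
K = v · n / i = 6.431 × 0.09 / 0.01000 = 57.9 m/d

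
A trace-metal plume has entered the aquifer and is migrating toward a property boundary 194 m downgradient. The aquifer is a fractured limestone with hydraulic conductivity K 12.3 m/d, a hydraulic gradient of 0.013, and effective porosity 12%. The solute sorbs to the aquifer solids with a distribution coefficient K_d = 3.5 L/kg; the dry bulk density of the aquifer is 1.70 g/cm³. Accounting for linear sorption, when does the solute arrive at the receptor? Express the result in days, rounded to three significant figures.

Specific discharge q = 12.3 × 0.013 = 0.1599 m/d
v_s = q/n_e = 0.1599/0.12 = 1.333 m/d
Retardation R = 1 + ρ_b·K_d/n = 1 + 1.70×3.5/0.12 = 50.58
Contaminant velocity v_c = v/R = 1.333/50.58 = 0.02634 m/d
t = L/v_c = 194/0.02634 = 7364 d

7360 days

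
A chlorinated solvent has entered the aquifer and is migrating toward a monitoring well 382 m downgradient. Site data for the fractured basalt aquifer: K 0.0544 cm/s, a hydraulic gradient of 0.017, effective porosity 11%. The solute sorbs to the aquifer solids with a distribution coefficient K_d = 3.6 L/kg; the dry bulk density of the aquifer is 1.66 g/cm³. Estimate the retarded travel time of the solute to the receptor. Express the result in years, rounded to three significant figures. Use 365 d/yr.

K = 0.0544 cm/s × 864 = 47.00 m/d
q = Ki = 47.00 × 0.017 = 0.7990 m/d
Seepage velocity v = q / n = 0.7990 / 0.11 = 7.264 m/d
Retardation R = 1 + ρ_b·K_d/n = 1 + 1.66×3.6/0.11 = 55.33
Contaminant velocity v_c = v/R = 7.264/55.33 = 0.1313 m/d
t = L/v_c = 382/0.1313 = 2910 d
   = 2910/365 = 7.97 yr

7.97 years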